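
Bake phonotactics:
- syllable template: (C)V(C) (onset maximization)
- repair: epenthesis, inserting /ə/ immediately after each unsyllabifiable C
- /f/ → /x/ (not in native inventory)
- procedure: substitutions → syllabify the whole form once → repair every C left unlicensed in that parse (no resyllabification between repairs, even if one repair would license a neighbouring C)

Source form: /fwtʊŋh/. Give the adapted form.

Substitution: /f/ → /x/, giving /xwtʊŋh/.
Under (C)V(C), the unsyllabifiable consonants are /x/, /w/, /h/ (at most one coda consonant is licensed; onsets are limited to one consonant).
Each unlicensed consonant becomes the onset of a new syllable: /x/ → /xə/, /w/ → /wə/, /h/ → /hə/.

xəwətʊŋhə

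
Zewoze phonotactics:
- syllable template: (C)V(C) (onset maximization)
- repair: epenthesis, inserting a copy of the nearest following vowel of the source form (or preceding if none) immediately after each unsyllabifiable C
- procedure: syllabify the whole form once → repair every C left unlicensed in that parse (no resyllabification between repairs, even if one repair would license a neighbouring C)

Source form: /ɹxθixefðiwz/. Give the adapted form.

Syllabifying with onset maximization leaves /ɹ/, /x/, /z/ stranded (at most one coda consonant is licensed; onsets are limited to one consonant).
Each unlicensed consonant becomes the onset of a new syllable: /ɹ/ → /ɹi/, /x/ → /xi/, /z/ → /zi/.

ɹixiθixefðiwzi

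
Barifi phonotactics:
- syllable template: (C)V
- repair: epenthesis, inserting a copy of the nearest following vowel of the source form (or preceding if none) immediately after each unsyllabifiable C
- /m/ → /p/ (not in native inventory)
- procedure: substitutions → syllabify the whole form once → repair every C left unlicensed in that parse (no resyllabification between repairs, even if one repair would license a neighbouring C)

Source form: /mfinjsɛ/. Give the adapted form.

Substitution: /m/ → /p/, giving /pfinjsɛ/.
Under (C)V, the unsyllabifiable consonants are /p/, /n/, /j/ (no codas are permitted; onsets are limited to one consonant).
Epenthesis after each stranded consonant: /p/ → /pi/, /n/ → /nɛ/, /j/ → /jɛ/.

pifinɛjɛsɛ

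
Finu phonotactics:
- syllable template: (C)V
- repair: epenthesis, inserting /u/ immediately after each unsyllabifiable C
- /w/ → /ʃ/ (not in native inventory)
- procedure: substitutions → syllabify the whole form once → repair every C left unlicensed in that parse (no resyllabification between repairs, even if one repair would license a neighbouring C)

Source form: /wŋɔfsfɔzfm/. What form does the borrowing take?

Substitution: /w/ → /ʃ/, giving /ʃŋɔfsfɔzfm/.
Under (C)V, the unsyllabifiable consonants are /ʃ/, /f/, /s/, /z/, /f/, /m/ (no codas are permitted; onsets are limited to one consonant).
Each unlicensed consonant becomes the onset of a new syllable: /ʃ/ → /ʃu/, /f/ → /fu/, /s/ → /su/, /z/ → /zu/, /f/ → /fu/, /m/ → /mu/.

ʃuŋɔfusufɔzufumu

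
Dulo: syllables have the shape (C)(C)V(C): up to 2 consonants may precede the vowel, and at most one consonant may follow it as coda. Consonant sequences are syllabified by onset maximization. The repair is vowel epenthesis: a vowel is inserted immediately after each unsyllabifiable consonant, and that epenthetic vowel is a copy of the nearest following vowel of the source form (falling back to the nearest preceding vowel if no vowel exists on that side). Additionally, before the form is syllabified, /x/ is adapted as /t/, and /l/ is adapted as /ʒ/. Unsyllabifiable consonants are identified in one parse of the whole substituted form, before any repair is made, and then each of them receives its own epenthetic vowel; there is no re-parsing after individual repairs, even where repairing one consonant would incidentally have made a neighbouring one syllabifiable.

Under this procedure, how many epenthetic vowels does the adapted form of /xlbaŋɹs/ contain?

After substitution the input is /tʒbaŋɹs/.
The unsyllabifiable consonants are /t/, /ɹ/, /s/; each receives one epenthetic vowel.

3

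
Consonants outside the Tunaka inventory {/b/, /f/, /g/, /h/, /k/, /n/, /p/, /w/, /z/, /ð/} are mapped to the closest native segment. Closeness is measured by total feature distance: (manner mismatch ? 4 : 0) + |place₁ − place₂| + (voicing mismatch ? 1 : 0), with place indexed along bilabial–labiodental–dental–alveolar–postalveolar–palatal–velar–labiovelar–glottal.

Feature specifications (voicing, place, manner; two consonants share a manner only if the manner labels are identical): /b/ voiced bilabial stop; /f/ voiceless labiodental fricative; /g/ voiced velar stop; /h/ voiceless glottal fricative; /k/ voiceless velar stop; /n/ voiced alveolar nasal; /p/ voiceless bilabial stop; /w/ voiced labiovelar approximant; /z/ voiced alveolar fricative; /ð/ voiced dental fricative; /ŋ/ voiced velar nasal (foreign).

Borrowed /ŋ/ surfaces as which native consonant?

/n/ is closest: same manner (nasal), place distance 3 (velar→alveolar), same voicing; total 3. Next closest is /g/ at distance 4.

n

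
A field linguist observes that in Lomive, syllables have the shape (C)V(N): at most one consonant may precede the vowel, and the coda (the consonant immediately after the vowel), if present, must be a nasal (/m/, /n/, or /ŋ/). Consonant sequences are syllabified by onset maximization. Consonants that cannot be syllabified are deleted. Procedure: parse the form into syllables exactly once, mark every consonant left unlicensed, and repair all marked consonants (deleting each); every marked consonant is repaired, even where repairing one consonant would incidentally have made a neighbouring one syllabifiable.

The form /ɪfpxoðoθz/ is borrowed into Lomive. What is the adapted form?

ɪxoðo

Syllabifying with onset maximization leaves /f/, /p/, /θ/, /z/ stranded (only a nasal (/m/, /n/, or /ŋ/) is licensed in coda position; onsets are limited to one consonant).
Deleting the stranded consonants removes /f/, /p/, /θ/, /z/.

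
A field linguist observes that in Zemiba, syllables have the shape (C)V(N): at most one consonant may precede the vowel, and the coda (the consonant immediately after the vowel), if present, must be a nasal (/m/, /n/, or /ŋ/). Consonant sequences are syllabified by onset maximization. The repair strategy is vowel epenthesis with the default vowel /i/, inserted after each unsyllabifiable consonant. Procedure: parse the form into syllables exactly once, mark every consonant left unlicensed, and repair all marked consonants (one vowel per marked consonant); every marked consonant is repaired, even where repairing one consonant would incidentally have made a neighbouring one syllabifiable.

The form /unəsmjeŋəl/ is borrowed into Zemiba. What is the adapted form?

unəsimijeŋəli

Under (C)V(N), the unsyllabifiable consonants are /s/, /m/, /l/ (only a nasal (/m/, /n/, or /ŋ/) is licensed in coda position; onsets are limited to one consonant).
Epenthesis after each stranded consonant: /s/ → /si/, /m/ → /mi/, /l/ → /li/.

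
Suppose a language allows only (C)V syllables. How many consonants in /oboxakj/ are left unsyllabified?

Syllabifying with onset maximization leaves /k/, /j/ stranded (no codas are permitted; onsets are limited to one consonant).

2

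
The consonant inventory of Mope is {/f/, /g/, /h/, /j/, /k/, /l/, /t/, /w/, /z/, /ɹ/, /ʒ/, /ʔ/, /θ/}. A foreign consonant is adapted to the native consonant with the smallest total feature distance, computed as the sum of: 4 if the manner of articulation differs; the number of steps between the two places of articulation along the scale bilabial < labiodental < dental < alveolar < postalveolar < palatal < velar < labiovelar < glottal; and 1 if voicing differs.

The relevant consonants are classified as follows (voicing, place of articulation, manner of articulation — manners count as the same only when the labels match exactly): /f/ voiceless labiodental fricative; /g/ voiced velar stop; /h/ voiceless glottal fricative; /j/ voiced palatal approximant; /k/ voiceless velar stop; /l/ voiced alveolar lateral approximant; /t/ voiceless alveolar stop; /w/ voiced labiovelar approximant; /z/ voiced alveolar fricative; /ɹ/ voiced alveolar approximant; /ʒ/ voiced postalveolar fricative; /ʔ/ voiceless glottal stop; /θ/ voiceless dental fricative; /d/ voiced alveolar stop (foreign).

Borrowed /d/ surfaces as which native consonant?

t

/t/ is closest: same manner (stop), place distance 0 (alveolar→alveolar), voicing differs (+1); total 1. Next closest is /g/ at distance 3.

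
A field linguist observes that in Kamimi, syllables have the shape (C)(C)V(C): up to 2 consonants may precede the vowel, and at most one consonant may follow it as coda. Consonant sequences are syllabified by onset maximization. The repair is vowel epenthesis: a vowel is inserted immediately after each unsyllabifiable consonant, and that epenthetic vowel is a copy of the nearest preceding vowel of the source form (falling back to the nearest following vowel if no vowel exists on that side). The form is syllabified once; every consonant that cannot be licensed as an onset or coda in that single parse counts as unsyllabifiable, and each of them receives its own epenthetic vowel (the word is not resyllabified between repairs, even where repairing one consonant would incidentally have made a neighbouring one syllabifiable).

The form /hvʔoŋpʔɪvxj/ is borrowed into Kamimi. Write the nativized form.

The consonants /h/, /x/, /j/ cannot be parsed into a legal (C)(C)V(C) syllable (at most one coda consonant is licensed; onsets may contain at most 2 consonants).
Inserting the epenthetic vowel yields /h/ → /ho/, /x/ → /xɪ/, /j/ → /jɪ/.

hovʔoŋpʔɪvxɪjɪ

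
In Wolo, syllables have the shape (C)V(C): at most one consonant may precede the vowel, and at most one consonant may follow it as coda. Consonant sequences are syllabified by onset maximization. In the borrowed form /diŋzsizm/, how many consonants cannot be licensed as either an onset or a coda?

The consonants /z/, /m/ cannot be parsed into a legal (C)V(C) syllable (at most one coda consonant is licensed; onsets are limited to one consonant).

2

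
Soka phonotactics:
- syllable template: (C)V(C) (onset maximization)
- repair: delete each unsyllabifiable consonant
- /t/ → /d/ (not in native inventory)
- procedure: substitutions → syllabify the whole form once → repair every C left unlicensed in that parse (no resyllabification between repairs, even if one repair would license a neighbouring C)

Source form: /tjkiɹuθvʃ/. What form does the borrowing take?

Substitution: /t/ → /d/, giving /djkiɹuθvʃ/.
Syllabifying with onset maximization leaves /d/, /j/, /v/, /ʃ/ stranded (at most one coda consonant is licensed; onsets are limited to one consonant).
Deletion applies to /d/, /j/, /v/, /ʃ/.

kiɹuθ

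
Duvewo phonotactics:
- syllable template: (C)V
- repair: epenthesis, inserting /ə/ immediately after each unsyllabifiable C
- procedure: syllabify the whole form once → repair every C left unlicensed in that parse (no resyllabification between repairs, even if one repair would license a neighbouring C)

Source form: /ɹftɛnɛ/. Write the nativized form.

ɹəfətɛnɛ

Syllabifying with onset maximization leaves /ɹ/, /f/ stranded (no codas are permitted; onsets are limited to one consonant).
Epenthesis after each stranded consonant: /ɹ/ → /ɹə/, /f/ → /fə/.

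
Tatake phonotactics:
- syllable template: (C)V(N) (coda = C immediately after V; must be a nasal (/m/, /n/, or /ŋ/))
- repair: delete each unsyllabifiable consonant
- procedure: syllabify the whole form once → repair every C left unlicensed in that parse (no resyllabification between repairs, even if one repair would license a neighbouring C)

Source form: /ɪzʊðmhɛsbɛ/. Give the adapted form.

ɪzʊhɛbɛ

Syllabifying with onset maximization leaves /ð/, /m/, /s/ stranded (only a nasal (/m/, /n/, or /ŋ/) is licensed in coda position; onsets are limited to one consonant).
Deleting the stranded consonants removes /ð/, /m/, /s/.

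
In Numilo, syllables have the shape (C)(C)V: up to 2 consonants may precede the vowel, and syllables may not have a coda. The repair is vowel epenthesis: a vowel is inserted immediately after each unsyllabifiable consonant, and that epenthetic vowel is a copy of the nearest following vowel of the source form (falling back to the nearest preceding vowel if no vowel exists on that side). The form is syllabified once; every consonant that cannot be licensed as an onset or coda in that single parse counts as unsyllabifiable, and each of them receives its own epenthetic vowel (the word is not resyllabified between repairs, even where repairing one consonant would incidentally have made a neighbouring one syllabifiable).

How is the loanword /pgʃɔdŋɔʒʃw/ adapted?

Under (C)(C)V, the unsyllabifiable consonants are /p/, /ʒ/, /ʃ/, /w/ (no codas are permitted; onsets may contain at most 2 consonants).
Each unlicensed consonant becomes the onset of a new syllable: /p/ → /pɔ/, /ʒ/ → /ʒɔ/, /ʃ/ → /ʃɔ/, /w/ → /wɔ/.

pɔgʃɔdŋɔʒɔʃɔwɔ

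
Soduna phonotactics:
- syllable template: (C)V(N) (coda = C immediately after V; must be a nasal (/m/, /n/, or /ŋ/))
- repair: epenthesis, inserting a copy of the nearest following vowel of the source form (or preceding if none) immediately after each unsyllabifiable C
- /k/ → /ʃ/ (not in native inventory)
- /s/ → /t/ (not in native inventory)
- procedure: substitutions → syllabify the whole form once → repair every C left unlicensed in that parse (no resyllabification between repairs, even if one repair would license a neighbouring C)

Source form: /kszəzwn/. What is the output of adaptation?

ʃətəzəzəwənə

Substitution: /k/ → /ʃ/, /s/ → /t/, giving /ʃtzəzwn/.
The consonants /ʃ/, /t/, /z/, /w/, /n/ cannot be parsed into a legal (C)V(N) syllable (only a nasal (/m/, /n/, or /ŋ/) is licensed in coda position; onsets are limited to one consonant).
Inserting the epenthetic vowel yields /ʃ/ → /ʃə/, /t/ → /tə/, /z/ → /zə/, /w/ → /wə/, /n/ → /nə/.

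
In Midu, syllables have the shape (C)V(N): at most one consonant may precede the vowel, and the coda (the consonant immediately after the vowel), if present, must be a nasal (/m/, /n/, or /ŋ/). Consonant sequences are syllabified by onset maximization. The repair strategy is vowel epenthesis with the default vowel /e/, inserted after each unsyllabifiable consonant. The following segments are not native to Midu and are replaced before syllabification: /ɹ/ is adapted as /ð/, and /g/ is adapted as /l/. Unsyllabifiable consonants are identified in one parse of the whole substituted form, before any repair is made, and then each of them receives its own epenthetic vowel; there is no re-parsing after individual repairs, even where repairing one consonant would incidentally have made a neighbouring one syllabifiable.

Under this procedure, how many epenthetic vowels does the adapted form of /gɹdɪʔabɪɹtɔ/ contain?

After substitution the input is /lðdɪʔabɪðtɔ/.
The unsyllabifiable consonants are /l/, /ð/, /ð/; each receives one epenthetic vowel.

3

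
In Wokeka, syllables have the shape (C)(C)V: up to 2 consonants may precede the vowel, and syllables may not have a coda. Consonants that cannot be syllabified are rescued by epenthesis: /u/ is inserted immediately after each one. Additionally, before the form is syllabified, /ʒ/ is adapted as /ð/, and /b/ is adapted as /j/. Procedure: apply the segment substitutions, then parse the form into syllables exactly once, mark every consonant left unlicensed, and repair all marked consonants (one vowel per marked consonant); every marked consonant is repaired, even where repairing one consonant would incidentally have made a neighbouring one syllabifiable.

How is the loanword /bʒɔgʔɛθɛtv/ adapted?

jðɔgʔɛθɛtuvu

Substitution: /b/ → /j/, /ʒ/ → /ð/, giving /jðɔgʔɛθɛtv/.
Under (C)(C)V, the unsyllabifiable consonants are /t/, /v/ (no codas are permitted; onsets may contain at most 2 consonants).
Each unlicensed consonant becomes the onset of a new syllable: /t/ → /tu/, /v/ → /vu/.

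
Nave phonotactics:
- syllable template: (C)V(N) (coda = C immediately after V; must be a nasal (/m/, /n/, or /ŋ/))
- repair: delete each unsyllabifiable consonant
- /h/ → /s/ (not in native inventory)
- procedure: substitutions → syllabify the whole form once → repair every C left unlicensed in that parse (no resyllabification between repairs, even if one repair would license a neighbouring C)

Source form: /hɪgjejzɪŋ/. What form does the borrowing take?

Substitution: /h/ → /s/, giving /sɪgjejzɪŋ/.
Syllabifying with onset maximization leaves /g/, /j/ stranded (only a nasal (/m/, /n/, or /ŋ/) is licensed in coda position; onsets are limited to one consonant).
Each unlicensed consonant is deleted: /g/, /j/.

sɪjezɪŋ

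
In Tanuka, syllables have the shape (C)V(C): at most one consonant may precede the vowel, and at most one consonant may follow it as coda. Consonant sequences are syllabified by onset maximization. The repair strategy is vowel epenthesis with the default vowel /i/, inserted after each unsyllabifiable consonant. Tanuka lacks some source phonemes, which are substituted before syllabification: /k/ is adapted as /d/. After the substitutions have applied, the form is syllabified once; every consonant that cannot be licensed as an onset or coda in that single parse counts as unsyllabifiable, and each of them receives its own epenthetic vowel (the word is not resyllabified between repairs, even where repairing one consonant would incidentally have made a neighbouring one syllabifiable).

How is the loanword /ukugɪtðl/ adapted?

udugɪtðili

Substitution: /k/ → /d/, giving /udugɪtðl/.
The consonants /ð/, /l/ cannot be parsed into a legal (C)V(C) syllable (at most one coda consonant is licensed; onsets are limited to one consonant).
Inserting the epenthetic vowel yields /ð/ → /ði/, /l/ → /li/.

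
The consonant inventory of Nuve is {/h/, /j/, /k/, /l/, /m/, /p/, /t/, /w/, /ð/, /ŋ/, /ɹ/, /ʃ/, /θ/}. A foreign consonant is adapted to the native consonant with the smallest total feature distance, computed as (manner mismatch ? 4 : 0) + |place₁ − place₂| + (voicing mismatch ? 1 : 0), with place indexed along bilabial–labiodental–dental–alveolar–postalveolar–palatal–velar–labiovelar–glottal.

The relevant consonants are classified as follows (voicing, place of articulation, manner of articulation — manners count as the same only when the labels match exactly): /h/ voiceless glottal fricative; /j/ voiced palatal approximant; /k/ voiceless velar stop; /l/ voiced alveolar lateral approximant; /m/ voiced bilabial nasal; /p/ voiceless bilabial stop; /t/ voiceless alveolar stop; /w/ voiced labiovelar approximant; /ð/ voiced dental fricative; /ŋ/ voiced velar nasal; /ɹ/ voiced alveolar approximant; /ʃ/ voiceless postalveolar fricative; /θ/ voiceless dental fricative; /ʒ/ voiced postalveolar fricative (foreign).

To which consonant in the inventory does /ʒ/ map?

/ʃ/ is closest: same manner (fricative), place distance 0 (postalveolar→postalveolar), voicing differs (+1); total 1. Next closest is /ð/ at distance 2.

ʃ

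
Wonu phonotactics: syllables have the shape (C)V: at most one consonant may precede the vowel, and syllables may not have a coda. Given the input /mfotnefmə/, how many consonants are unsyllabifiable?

The consonants /m/, /t/, /f/ cannot be parsed into a legal (C)V syllable (no codas are permitted; onsets are limited to one consonant).

3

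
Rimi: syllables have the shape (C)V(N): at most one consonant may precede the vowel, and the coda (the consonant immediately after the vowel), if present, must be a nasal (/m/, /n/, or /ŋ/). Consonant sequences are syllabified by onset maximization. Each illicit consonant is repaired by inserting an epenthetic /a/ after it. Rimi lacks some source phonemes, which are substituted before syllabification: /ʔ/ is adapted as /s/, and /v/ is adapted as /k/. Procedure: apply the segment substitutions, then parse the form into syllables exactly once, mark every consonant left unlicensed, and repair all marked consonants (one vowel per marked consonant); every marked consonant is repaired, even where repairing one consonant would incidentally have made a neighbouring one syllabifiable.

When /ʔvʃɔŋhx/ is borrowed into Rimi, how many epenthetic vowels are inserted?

After substitution the input is /skʃɔŋhx/.
The unsyllabifiable consonants are /s/, /k/, /h/, /x/; each receives one epenthetic vowel.

4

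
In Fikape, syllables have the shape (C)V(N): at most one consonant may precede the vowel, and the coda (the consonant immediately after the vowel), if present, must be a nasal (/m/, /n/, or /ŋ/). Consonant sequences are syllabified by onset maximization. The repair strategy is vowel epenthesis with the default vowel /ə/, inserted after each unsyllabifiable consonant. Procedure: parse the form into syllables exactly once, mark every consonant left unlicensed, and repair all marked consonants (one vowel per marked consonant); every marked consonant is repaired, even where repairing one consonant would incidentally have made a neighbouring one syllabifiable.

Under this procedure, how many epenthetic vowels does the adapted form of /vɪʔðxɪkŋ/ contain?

The unsyllabifiable consonants are /ʔ/, /ð/, /k/, /ŋ/; each receives one epenthetic vowel.

4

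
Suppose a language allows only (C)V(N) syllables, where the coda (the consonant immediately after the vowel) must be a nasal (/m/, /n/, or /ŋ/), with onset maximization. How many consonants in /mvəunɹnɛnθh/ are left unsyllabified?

4

The consonants /m/, /ɹ/, /θ/, /h/ cannot be parsed into a legal (C)V(N) syllable (only a nasal (/m/, /n/, or /ŋ/) is licensed in coda position; onsets are limited to one consonant).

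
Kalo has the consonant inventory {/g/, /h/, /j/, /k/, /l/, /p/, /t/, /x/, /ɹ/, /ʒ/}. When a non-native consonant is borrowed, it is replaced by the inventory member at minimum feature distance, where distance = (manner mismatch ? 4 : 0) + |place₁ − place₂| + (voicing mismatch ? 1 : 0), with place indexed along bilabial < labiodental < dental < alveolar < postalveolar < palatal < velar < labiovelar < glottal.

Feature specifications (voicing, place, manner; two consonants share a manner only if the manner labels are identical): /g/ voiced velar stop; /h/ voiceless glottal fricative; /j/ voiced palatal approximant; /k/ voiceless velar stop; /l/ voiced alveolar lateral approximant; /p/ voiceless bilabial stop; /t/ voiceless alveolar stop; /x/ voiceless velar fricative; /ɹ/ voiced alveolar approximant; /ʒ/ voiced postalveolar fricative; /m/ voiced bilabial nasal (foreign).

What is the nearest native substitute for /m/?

/p/ is closest: manner differs (nasal→stop, +4), place distance 0 (bilabial→bilabial), voicing differs (+1); total 5. Next closest is /l/ at distance 7.

p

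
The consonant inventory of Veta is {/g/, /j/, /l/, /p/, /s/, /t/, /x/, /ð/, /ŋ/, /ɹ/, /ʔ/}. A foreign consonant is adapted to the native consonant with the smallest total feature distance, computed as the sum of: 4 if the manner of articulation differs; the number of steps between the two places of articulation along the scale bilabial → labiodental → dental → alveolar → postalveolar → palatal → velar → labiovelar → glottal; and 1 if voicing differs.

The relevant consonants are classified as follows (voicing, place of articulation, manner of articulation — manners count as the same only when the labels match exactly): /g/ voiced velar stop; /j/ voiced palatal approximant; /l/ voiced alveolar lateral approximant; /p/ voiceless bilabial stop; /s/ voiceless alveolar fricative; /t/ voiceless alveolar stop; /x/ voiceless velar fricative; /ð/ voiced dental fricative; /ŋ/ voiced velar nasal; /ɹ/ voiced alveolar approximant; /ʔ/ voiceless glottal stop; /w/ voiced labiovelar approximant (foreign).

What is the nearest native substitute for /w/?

/j/ is closest: same manner (approximant), place distance 2 (labiovelar→palatal), same voicing; total 2. Next closest is /ɹ/ at distance 4.

j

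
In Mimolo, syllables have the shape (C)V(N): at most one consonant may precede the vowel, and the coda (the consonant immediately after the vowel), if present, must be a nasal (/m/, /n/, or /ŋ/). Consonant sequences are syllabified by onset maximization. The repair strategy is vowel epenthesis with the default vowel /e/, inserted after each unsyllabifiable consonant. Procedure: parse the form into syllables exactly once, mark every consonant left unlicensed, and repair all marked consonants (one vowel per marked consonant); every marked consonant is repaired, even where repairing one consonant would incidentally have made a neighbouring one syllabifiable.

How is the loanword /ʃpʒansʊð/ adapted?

ʃepeʒansʊðe

Under (C)V(N), the unsyllabifiable consonants are /ʃ/, /p/, /ð/ (only a nasal (/m/, /n/, or /ŋ/) is licensed in coda position; onsets are limited to one consonant).
Epenthesis after each stranded consonant: /ʃ/ → /ʃe/, /p/ → /pe/, /ð/ → /ðe/.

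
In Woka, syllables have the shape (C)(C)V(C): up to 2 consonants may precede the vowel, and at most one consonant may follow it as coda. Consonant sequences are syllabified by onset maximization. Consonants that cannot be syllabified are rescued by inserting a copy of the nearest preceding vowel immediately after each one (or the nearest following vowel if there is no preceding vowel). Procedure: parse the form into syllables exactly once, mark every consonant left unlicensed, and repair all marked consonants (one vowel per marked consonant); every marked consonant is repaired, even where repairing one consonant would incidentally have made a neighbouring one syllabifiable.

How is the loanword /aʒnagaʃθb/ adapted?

Under (C)(C)V(C), the unsyllabifiable consonants are /θ/, /b/ (at most one coda consonant is licensed; onsets may contain at most 2 consonants).
Each unlicensed consonant becomes the onset of a new syllable: /θ/ → /θa/, /b/ → /ba/.

aʒnagaʃθaba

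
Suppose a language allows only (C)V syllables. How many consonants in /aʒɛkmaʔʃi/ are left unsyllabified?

Under (C)V, the unsyllabifiable consonants are /k/, /ʔ/ (no codas are permitted; onsets are limited to one consonant).

2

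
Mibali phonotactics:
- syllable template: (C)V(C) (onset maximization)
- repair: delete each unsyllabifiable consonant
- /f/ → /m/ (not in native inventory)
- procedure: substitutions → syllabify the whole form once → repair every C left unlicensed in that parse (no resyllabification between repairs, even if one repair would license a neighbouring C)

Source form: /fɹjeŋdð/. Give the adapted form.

jeŋ

Substitution: /f/ → /m/, giving /mɹjeŋdð/.
The consonants /m/, /ɹ/, /d/, /ð/ cannot be parsed into a legal (C)V(C) syllable (at most one coda consonant is licensed; onsets are limited to one consonant).
Deletion applies to /m/, /ɹ/, /d/, /ð/.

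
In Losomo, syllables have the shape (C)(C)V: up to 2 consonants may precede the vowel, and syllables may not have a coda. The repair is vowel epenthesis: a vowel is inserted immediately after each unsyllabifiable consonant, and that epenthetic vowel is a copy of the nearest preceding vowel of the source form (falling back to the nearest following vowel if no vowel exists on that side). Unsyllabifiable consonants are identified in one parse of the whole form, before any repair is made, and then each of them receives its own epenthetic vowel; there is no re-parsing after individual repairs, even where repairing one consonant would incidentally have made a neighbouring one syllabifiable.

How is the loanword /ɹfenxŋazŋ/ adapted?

ɹfenexŋazaŋa

The consonants /n/, /z/, /ŋ/ cannot be parsed into a legal (C)(C)V syllable (no codas are permitted; onsets may contain at most 2 consonants).
Inserting the epenthetic vowel yields /n/ → /ne/, /z/ → /za/, /ŋ/ → /ŋa/.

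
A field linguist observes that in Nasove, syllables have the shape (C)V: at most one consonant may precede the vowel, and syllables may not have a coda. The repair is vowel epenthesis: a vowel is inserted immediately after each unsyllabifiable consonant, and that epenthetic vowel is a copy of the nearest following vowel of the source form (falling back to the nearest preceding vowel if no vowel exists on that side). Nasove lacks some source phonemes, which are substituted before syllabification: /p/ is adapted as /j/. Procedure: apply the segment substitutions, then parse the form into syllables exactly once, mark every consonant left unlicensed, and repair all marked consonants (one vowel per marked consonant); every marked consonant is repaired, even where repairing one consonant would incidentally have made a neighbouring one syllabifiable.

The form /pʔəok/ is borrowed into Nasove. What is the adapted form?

Substitution: /p/ → /j/, giving /jʔəok/.
Under (C)V, the unsyllabifiable consonants are /j/, /k/ (no codas are permitted; onsets are limited to one consonant).
Inserting the epenthetic vowel yields /j/ → /jə/, /k/ → /ko/.

jəʔəoko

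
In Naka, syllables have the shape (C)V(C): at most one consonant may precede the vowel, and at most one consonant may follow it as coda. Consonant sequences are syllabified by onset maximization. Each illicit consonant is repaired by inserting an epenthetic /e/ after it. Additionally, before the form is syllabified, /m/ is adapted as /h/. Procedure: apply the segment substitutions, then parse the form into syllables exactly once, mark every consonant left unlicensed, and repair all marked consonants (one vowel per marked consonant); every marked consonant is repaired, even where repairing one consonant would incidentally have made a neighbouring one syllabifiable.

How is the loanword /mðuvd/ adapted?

heðuvde

Substitution: /m/ → /h/, giving /hðuvd/.
Syllabifying with onset maximization leaves /h/, /d/ stranded (at most one coda consonant is licensed; onsets are limited to one consonant).
Each unlicensed consonant becomes the onset of a new syllable: /h/ → /he/, /d/ → /de/.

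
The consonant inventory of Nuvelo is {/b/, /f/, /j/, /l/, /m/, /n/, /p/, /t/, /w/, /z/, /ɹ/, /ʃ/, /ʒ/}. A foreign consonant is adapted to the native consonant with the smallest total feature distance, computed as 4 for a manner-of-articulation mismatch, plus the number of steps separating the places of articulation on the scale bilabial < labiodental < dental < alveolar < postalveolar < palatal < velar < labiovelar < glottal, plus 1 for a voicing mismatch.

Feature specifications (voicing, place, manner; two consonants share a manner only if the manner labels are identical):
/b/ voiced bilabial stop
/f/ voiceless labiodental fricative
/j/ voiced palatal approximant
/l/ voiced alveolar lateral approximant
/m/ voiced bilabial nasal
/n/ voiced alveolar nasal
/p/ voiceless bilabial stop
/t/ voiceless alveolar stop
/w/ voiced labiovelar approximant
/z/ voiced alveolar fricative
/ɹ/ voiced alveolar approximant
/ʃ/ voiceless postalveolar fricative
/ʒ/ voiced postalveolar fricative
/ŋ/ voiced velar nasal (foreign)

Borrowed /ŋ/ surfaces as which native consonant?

n

/n/ is closest: same manner (nasal), place distance 3 (velar→alveolar), same voicing; total 3. Next closest is /j/ at distance 5.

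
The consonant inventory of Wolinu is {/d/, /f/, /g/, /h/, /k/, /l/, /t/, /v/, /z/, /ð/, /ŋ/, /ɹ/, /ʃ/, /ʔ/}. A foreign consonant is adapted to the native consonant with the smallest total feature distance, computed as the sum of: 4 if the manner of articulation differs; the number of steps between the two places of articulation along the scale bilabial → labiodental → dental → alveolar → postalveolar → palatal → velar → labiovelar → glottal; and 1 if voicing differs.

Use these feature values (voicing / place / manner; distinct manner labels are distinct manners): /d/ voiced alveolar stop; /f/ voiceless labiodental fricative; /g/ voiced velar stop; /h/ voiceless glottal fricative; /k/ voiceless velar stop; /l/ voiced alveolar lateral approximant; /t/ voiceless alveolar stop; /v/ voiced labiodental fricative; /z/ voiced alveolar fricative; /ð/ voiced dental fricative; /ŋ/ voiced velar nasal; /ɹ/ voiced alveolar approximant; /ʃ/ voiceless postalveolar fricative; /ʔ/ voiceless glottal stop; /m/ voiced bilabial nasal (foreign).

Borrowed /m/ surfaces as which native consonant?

/v/ is closest: manner differs (nasal→fricative, +4), place distance 1 (bilabial→labiodental), same voicing; total 5. Next closest is /f/ at distance 6.

v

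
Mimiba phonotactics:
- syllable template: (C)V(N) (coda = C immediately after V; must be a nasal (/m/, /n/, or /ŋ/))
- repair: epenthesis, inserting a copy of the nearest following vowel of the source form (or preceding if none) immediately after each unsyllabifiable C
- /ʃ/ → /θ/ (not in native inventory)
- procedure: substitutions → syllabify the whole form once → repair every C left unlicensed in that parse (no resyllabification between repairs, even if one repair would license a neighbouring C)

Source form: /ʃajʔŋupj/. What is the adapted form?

Substitution: /ʃ/ → /θ/, giving /θajʔŋupj/.
Under (C)V(N), the unsyllabifiable consonants are /j/, /ʔ/, /p/, /j/ (only a nasal (/m/, /n/, or /ŋ/) is licensed in coda position; onsets are limited to one consonant).
Inserting the epenthetic vowel yields /j/ → /ju/, /ʔ/ → /ʔu/, /p/ → /pu/, /j/ → /ju/.

θajuʔuŋupuju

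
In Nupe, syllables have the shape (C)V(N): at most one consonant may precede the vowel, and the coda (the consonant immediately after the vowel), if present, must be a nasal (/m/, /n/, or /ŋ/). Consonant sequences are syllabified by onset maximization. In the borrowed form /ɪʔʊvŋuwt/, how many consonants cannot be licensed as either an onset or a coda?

3

Syllabifying with onset maximization leaves /v/, /w/, /t/ stranded (only a nasal (/m/, /n/, or /ŋ/) is licensed in coda position; onsets are limited to one consonant).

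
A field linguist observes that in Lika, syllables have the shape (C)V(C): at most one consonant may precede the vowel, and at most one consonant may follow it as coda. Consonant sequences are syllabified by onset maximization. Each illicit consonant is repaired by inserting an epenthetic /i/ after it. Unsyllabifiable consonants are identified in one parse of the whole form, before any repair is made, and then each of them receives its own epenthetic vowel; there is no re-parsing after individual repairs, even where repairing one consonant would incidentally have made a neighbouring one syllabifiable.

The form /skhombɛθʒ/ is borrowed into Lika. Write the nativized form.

Syllabifying with onset maximization leaves /s/, /k/, /ʒ/ stranded (at most one coda consonant is licensed; onsets are limited to one consonant).
Inserting the epenthetic vowel yields /s/ → /si/, /k/ → /ki/, /ʒ/ → /ʒi/.

sikihombɛθʒi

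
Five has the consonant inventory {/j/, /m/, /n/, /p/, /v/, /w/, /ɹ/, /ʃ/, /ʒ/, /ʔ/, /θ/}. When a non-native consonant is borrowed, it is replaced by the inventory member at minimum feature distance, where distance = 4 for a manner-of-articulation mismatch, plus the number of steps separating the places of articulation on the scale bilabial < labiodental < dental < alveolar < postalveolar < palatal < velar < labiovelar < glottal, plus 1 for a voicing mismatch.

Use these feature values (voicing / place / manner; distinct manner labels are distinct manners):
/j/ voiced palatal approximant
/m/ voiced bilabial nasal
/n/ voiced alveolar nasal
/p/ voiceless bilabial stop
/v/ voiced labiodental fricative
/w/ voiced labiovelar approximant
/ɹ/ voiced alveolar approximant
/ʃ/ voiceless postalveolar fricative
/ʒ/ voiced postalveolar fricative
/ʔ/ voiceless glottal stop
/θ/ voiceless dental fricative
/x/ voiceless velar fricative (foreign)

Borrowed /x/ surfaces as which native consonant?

ʃ

/ʃ/ is closest: same manner (fricative), place distance 2 (velar→postalveolar), same voicing; total 2. Next closest is /ʒ/ at distance 3.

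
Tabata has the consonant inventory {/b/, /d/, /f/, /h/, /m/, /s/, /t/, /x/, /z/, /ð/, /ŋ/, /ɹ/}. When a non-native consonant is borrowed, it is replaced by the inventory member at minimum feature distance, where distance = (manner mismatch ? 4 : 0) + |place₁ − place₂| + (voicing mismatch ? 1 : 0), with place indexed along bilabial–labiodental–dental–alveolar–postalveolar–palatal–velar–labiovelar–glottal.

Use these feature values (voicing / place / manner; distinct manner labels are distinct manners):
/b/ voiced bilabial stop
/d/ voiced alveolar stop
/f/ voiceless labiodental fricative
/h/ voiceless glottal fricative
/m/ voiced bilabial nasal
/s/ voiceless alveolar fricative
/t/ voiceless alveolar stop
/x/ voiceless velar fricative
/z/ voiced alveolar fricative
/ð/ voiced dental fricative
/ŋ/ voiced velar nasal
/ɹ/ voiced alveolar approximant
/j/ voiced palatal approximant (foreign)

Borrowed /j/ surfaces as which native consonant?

/ɹ/ is closest: same manner (approximant), place distance 2 (palatal→alveolar), same voicing; total 2. Next closest is /ŋ/ at distance 5.

ɹ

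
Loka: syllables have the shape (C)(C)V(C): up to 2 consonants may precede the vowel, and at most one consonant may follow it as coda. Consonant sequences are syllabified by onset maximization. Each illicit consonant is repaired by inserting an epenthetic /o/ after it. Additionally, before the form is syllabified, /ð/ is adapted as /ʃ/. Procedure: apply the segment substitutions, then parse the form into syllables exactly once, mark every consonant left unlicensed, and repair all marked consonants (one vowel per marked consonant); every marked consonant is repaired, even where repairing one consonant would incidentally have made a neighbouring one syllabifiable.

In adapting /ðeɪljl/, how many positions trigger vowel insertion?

After substitution the input is /ʃeɪljl/.
The unsyllabifiable consonants are /j/, /l/; each receives one epenthetic vowel.

2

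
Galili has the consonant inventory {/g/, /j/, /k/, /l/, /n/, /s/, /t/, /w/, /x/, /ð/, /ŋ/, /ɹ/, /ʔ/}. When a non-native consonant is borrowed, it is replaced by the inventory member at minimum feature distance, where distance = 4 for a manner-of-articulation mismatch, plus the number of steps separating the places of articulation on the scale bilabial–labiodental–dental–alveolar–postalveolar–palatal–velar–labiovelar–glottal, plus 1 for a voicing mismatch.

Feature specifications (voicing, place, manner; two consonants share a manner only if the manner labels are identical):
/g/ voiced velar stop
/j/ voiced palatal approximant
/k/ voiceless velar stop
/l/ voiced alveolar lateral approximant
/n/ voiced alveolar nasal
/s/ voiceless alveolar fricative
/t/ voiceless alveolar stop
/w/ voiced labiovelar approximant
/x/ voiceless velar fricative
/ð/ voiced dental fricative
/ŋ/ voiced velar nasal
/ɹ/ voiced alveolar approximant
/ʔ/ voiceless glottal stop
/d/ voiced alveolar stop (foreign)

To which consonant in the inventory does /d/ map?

t

/t/ is closest: same manner (stop), place distance 0 (alveolar→alveolar), voicing differs (+1); total 1. Next closest is /g/ at distance 3.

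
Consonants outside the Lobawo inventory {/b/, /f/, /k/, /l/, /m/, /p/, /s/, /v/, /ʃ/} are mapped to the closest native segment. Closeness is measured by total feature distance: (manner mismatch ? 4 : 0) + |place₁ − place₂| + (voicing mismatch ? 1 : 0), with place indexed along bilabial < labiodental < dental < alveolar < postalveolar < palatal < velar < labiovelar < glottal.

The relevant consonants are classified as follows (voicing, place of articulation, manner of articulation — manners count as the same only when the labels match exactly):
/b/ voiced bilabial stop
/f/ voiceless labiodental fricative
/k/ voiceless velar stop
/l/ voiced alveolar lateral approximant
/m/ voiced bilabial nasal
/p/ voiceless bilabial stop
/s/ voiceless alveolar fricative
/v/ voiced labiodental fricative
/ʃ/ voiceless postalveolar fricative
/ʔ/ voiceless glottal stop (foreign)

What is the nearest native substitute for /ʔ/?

/k/ is closest: same manner (stop), place distance 2 (glottal→velar), same voicing; total 2. Next closest is /p/ at distance 8.

k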